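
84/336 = 1/4  =  0.25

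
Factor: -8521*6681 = - 3^1*17^1 * 131^1*8521^1 = - 56928801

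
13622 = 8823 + 4799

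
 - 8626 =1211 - 9837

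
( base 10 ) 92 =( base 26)3E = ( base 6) 232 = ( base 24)3K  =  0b1011100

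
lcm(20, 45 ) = 180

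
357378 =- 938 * ( - 381)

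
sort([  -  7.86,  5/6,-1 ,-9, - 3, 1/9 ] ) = [-9 ,-7.86,  -  3, - 1, 1/9,5/6] 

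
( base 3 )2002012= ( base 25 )2ah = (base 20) 3fh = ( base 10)1517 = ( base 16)5ED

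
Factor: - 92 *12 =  - 2^4*3^1*23^1 = -1104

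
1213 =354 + 859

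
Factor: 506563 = 506563^1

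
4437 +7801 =12238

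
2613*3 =7839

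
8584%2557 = 913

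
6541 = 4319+2222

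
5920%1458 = 88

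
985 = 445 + 540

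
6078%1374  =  582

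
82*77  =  6314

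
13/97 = 13/97 = 0.13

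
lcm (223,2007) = 2007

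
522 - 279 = 243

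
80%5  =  0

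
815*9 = 7335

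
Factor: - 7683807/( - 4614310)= 2^( - 1) * 3^1*5^( - 1)*17^( - 1) * 27143^( - 1 )*2561269^1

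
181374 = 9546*19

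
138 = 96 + 42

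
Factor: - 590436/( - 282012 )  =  3^2*7^1*11^1*331^( - 1) = 693/331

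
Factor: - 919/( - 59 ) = 59^ ( -1) * 919^1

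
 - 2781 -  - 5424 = 2643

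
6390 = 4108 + 2282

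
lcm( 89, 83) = 7387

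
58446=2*29223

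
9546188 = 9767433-221245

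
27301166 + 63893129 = 91194295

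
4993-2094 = 2899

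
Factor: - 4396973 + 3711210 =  - 685763 = -  13^1* 17^1*29^1*107^1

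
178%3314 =178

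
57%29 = 28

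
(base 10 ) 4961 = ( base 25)7NB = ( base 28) 695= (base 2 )1001101100001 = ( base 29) 5q2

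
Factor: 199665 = 3^4*5^1*17^1*29^1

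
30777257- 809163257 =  - 778386000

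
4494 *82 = 368508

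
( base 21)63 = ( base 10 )129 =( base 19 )6f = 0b10000001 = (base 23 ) 5e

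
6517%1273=152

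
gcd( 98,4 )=2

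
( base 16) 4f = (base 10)79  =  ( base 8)117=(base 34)2b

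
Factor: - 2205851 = -47^1*46933^1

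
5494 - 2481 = 3013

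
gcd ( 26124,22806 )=42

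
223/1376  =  223/1376 = 0.16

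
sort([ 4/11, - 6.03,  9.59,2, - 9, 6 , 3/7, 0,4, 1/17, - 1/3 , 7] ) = [ -9, - 6.03, - 1/3, 0,1/17, 4/11, 3/7, 2,4,  6, 7,  9.59] 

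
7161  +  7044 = 14205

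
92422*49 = 4528678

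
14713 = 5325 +9388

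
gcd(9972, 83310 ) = 6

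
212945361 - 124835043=88110318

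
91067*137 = 12476179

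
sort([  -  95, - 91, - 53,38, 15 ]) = [ - 95, - 91 ,-53 , 15 , 38 ] 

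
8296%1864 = 840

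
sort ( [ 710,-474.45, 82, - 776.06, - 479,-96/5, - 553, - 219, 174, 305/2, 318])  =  [ - 776.06, - 553, - 479, - 474.45, -219, - 96/5,82, 305/2, 174,318, 710]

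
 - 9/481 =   -  1  +  472/481 = - 0.02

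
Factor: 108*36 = 2^4*3^5 = 3888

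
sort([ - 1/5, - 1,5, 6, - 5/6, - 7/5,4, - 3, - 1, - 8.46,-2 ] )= [ - 8.46, - 3,-2, - 7/5, - 1,  -  1, - 5/6, - 1/5,4,5,6 ]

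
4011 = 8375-4364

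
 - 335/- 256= 335/256 = 1.31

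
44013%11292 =10137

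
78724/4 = 19681 = 19681.00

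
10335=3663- - 6672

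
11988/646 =18 + 180/323 = 18.56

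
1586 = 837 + 749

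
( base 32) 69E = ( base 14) 24C6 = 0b1100100101110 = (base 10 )6446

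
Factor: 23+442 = 3^1*5^1*31^1 = 465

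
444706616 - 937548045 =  - 492841429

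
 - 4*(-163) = 652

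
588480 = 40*14712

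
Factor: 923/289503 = 3^( - 2 )*13^1*19^( - 1 )*71^1*1693^( - 1) 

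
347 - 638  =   - 291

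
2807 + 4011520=4014327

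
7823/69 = 113 + 26/69 = 113.38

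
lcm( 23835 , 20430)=143010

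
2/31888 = 1/15944 =0.00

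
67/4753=67/4753 =0.01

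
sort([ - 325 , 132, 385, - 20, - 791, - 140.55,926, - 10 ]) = [ - 791, - 325,  -  140.55, - 20, - 10, 132,385,926]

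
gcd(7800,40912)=8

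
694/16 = 43  +  3/8 = 43.38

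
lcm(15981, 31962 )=31962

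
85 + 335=420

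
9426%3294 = 2838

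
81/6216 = 27/2072 = 0.01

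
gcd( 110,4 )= 2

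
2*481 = 962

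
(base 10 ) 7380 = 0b1110011010100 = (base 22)f5a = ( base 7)30342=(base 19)1188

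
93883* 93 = 8731119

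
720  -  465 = 255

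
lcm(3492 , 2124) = 206028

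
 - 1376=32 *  ( - 43) 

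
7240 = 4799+2441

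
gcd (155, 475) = 5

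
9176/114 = 80 + 28/57 =80.49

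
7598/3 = 7598/3 = 2532.67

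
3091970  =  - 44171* ( - 70)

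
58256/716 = 14564/179 =81.36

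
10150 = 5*2030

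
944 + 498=1442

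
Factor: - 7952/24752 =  - 13^( - 1 )*17^( - 1 )*71^1 = -71/221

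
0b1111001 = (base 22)5b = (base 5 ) 441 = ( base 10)121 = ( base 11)100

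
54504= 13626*4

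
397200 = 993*400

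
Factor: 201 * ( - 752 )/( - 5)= 151152/5 = 2^4 *3^1*5^( - 1) * 47^1*67^1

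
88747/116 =88747/116 = 765.06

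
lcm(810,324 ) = 1620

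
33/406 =33/406 =0.08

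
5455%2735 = 2720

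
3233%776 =129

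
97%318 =97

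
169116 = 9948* 17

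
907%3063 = 907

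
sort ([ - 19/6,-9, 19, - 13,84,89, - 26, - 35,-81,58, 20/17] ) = [- 81, - 35, - 26, - 13, - 9, - 19/6,20/17,  19, 58, 84,89 ] 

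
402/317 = 402/317 =1.27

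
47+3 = 50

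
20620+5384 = 26004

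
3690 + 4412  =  8102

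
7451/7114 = 1 + 337/7114= 1.05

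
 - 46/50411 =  - 46/50411=- 0.00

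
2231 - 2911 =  - 680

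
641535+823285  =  1464820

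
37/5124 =37/5124 = 0.01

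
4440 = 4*1110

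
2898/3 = 966 = 966.00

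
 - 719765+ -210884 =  - 930649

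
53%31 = 22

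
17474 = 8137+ 9337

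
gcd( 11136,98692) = 4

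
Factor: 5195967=3^1* 7^1 * 181^1 * 1367^1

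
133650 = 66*2025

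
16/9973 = 16/9973 = 0.00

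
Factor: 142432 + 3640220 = 2^2 * 3^1*101^1* 3121^1 = 3782652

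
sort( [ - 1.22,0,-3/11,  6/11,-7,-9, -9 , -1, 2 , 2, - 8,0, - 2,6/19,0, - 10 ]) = [- 10, - 9, - 9, - 8, - 7,  -  2,  -  1.22, - 1, - 3/11 , 0,0,  0,6/19,6/11,  2, 2]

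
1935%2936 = 1935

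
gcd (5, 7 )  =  1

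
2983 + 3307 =6290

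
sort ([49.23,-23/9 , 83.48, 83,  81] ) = [ - 23/9, 49.23, 81, 83, 83.48 ]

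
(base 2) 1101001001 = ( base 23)1dd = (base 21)1J1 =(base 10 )841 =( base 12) 5A1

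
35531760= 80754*440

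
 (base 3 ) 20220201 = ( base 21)b91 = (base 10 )5041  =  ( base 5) 130131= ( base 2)1001110110001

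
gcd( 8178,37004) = 58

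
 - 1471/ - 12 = 122 + 7/12 = 122.58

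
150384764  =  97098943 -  - 53285821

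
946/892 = 1+27/446 = 1.06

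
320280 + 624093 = 944373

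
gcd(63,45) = 9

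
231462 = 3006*77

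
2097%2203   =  2097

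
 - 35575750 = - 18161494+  - 17414256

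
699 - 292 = 407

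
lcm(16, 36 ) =144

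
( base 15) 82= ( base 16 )7A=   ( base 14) 8a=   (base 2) 1111010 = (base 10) 122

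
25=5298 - 5273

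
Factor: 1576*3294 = 5191344=2^4 * 3^3*61^1*197^1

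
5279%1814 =1651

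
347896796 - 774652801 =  - 426756005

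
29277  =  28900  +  377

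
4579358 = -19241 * ( - 238)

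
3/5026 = 3/5026= 0.00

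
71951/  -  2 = - 71951/2= - 35975.50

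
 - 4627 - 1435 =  -6062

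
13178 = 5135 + 8043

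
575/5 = 115 = 115.00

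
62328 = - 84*( - 742 )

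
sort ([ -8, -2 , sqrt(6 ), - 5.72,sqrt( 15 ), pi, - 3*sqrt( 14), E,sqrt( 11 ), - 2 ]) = [ - 3*sqrt( 14 ) , - 8 , - 5.72, - 2, - 2, sqrt( 6), E, pi,sqrt(11 ), sqrt(15 )]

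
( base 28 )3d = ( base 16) 61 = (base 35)2R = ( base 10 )97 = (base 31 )34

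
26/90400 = 13/45200 = 0.00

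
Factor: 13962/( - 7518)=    - 7^ ( - 1)*13^1  =  - 13/7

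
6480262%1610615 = 37802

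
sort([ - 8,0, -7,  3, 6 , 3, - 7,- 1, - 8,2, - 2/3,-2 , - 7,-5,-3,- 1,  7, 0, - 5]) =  [ - 8,- 8,- 7,-7, - 7,-5,-5, - 3, - 2,  -  1,-1,-2/3, 0, 0, 2, 3, 3, 6, 7]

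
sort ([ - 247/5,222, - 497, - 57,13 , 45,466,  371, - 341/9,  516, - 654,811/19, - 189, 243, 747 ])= [ - 654, - 497, - 189, - 57, - 247/5, - 341/9,13, 811/19, 45, 222, 243 , 371,466,516 , 747 ]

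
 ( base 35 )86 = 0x11E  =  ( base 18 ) FG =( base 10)286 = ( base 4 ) 10132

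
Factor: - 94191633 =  - 3^3*1601^1 * 2179^1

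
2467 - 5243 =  - 2776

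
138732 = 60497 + 78235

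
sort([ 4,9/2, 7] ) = [ 4, 9/2,7 ] 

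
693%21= 0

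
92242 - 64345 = 27897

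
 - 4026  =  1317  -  5343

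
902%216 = 38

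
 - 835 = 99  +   - 934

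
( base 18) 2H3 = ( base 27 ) 18c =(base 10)957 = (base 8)1675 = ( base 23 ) 1ie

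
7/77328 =7/77328 = 0.00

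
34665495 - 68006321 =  - 33340826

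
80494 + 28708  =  109202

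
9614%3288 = 3038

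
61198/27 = 61198/27 = 2266.59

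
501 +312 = 813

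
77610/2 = 38805 = 38805.00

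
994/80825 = 994/80825 = 0.01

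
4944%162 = 84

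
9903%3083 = 654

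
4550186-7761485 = - 3211299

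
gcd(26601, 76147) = 1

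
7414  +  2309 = 9723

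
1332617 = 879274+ 453343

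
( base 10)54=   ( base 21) 2C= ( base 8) 66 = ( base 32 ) 1M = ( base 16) 36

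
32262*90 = 2903580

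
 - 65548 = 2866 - 68414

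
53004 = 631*84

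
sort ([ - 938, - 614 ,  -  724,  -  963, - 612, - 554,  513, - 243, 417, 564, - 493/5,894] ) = [ - 963, - 938, - 724, - 614, - 612,-554, - 243,- 493/5, 417,513, 564,894 ]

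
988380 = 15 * 65892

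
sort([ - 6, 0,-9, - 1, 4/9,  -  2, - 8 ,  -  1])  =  [ - 9, - 8,  -  6,- 2,-1,  -  1,  0, 4/9] 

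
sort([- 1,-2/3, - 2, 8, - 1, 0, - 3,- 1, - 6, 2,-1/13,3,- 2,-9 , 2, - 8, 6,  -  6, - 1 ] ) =[ - 9,- 8, - 6,-6, - 3,- 2,-2, - 1,- 1, - 1, - 1, - 2/3,-1/13, 0, 2, 2, 3, 6 , 8]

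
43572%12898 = 4878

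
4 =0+4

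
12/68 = 3/17 = 0.18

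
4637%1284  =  785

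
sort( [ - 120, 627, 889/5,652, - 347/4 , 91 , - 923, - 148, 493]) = [ - 923, - 148, - 120, - 347/4, 91,889/5,493,627, 652 ] 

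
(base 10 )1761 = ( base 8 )3341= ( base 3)2102020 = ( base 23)37D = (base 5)24021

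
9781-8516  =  1265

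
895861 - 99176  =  796685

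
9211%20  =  11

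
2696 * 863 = 2326648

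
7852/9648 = 1963/2412=0.81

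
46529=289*161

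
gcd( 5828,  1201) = 1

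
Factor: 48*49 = 2352  =  2^4*3^1*7^2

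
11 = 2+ 9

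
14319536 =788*18172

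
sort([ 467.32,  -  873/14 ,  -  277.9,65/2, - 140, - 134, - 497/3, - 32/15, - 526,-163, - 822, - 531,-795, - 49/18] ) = [-822,-795, - 531, -526,  -  277.9, - 497/3,  -  163,-140,  -  134, - 873/14, - 49/18, - 32/15, 65/2, 467.32 ] 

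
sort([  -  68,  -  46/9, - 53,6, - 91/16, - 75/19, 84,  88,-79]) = [ - 79, - 68, - 53, - 91/16, - 46/9, - 75/19, 6, 84,88 ]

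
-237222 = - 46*5157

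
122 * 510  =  62220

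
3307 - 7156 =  - 3849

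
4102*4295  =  17618090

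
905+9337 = 10242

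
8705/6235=1 + 494/1247 = 1.40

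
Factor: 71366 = 2^1* 17^1*2099^1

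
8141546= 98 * 83077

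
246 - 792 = -546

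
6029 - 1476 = 4553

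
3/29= 3/29 = 0.10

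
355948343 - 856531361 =  -  500583018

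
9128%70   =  28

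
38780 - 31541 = 7239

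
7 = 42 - 35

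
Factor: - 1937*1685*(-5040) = 2^4*3^2*5^2 * 7^1*13^1*149^1*337^1 = 16449778800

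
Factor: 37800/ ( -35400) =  - 63/59 = - 3^2 * 7^1 *59^(  -  1)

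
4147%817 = 62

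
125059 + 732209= 857268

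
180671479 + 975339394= 1156010873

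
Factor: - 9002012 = -2^2 * 2250503^1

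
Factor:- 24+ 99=75=3^1*5^2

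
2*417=834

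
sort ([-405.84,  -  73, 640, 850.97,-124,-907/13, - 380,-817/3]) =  [ - 405.84,- 380, - 817/3, - 124  ,-73,-907/13,640, 850.97]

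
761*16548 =12593028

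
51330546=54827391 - 3496845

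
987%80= 27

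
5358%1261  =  314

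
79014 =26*3039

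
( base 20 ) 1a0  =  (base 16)258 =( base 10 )600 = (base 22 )156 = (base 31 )jb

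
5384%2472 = 440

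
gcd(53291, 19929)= 7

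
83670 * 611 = 51122370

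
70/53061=70/53061 = 0.00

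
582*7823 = 4552986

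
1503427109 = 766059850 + 737367259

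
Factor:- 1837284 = - 2^2*3^1*153107^1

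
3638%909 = 2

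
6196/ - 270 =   -  3098/135 = - 22.95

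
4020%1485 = 1050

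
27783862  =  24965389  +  2818473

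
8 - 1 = 7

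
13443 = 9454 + 3989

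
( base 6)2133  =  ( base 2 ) 111101001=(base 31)FO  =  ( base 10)489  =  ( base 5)3424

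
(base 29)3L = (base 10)108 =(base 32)3C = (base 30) 3I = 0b1101100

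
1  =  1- 0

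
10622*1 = 10622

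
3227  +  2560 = 5787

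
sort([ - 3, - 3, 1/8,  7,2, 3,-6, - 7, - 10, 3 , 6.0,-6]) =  [  -  10, - 7, - 6, - 6 , - 3, - 3, 1/8, 2, 3, 3, 6.0, 7 ] 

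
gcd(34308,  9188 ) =4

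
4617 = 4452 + 165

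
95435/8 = 11929 + 3/8  =  11929.38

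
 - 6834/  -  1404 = 4 + 203/234 = 4.87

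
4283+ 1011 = 5294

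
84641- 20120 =64521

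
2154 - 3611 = - 1457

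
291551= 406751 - 115200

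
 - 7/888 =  - 7/888 = -0.01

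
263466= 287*918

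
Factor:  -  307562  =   - 2^1*61^1*2521^1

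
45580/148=11395/37 = 307.97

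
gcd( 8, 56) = 8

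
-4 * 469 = -1876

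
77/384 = 77/384 = 0.20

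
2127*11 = 23397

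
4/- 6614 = -2/3307=- 0.00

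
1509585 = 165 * 9149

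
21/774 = 7/258 = 0.03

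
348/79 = 348/79= 4.41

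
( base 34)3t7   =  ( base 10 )4461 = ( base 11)3396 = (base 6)32353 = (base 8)10555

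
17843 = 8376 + 9467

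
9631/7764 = 9631/7764 = 1.24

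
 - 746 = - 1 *746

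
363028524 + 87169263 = 450197787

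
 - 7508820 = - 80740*93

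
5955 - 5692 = 263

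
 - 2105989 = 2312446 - 4418435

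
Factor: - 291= -3^1*97^1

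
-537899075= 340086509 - 877985584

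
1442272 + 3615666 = 5057938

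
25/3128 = 25/3128 = 0.01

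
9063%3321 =2421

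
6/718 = 3/359=   0.01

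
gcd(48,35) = 1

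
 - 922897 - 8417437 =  - 9340334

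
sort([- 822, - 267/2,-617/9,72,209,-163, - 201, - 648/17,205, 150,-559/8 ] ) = [ -822,  -  201, - 163,-267/2, - 559/8,-617/9, - 648/17, 72, 150, 205,209 ] 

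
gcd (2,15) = 1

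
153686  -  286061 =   -  132375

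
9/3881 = 9/3881 = 0.00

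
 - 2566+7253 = 4687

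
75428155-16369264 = 59058891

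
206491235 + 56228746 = 262719981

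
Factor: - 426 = - 2^1 * 3^1*71^1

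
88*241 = 21208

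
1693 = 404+1289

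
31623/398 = 79 + 181/398 = 79.45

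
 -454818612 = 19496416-474315028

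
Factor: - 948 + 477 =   -  471 = -  3^1*157^1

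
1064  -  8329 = - 7265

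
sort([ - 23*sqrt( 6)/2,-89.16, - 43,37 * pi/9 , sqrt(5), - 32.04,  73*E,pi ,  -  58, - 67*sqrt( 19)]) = [ - 67*  sqrt (19 ), - 89.16, - 58,-43,-32.04, - 23 * sqrt( 6) /2,sqrt(5), pi,  37*pi/9,73 * E] 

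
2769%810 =339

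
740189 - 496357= 243832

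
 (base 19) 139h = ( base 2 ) 1111111000010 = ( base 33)7fc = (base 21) i93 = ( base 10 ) 8130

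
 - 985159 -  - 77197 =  - 907962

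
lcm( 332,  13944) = 13944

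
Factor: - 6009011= -6009011^1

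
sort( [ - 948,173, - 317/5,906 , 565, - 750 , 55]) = [-948,- 750 , - 317/5 , 55,173, 565, 906 ]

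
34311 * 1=34311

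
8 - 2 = 6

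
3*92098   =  276294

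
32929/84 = 32929/84 = 392.01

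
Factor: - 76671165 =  - 3^1*5^1*1229^1*4159^1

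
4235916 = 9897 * 428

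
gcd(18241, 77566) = 1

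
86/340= 43/170 =0.25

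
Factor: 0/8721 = 0 = 0^1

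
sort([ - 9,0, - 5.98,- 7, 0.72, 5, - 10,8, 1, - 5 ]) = [ - 10,-9,  -  7, - 5.98, - 5,0,0.72,1 , 5,8] 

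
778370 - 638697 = 139673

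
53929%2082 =1879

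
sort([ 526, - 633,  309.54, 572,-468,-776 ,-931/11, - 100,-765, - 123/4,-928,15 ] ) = [-928,-776, - 765, - 633,-468, - 100 ,-931/11, - 123/4, 15, 309.54, 526, 572 ] 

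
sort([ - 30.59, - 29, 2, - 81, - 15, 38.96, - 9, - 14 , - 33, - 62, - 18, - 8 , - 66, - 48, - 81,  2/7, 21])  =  [ - 81, - 81,  -  66, - 62, - 48, - 33, - 30.59, - 29, - 18, - 15, - 14, - 9, - 8,2/7,2,21,38.96 ]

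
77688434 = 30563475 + 47124959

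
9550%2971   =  637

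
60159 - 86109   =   - 25950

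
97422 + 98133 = 195555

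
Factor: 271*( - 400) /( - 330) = 10840/33 = 2^3* 3^( - 1)*5^1*11^( - 1)*271^1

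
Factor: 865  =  5^1*173^1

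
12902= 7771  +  5131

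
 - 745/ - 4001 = 745/4001 = 0.19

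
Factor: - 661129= - 7^1*94447^1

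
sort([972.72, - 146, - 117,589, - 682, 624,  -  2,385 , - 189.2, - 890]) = [ - 890, - 682,- 189.2, - 146, - 117, - 2,385,  589, 624,972.72 ] 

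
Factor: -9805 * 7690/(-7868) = 37700225/3934 =2^( - 1)*5^2*7^( - 1 )*37^1*53^1 *281^( - 1 ) * 769^1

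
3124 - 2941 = 183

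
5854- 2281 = 3573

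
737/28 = 26 + 9/28 = 26.32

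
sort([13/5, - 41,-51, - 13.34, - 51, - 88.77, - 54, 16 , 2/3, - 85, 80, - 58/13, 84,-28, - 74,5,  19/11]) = [ - 88.77, - 85, - 74, - 54,-51, - 51, - 41,-28, - 13.34, - 58/13,2/3, 19/11, 13/5,5, 16, 80, 84 ]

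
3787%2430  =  1357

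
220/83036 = 55/20759 = 0.00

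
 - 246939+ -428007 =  - 674946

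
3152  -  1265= 1887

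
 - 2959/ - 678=4+247/678 = 4.36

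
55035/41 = 1342+13/41= 1342.32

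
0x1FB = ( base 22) 111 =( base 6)2203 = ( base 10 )507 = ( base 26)jd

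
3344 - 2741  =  603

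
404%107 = 83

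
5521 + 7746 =13267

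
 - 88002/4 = -44001/2 = - 22000.50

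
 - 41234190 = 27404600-68638790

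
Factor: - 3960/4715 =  - 2^3*3^2* 11^1*23^(-1 ) *41^( - 1 ) = - 792/943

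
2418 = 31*78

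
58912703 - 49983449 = 8929254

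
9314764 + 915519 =10230283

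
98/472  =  49/236 = 0.21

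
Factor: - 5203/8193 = -3^(-1)*11^2*43^1*2731^ (-1 ) 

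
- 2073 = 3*( - 691 )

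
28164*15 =422460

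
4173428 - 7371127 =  - 3197699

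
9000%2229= 84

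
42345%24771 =17574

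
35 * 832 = 29120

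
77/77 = 1 = 1.00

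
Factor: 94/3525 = 2/75 = 2^1*3^ (-1)*5^(-2) 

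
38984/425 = 91 + 309/425  =  91.73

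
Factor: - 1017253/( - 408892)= 2^( - 2) * 11^( - 1)*317^1*3209^1*9293^( - 1) 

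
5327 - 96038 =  - 90711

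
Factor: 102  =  2^1*3^1 * 17^1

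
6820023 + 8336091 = 15156114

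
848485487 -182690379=665795108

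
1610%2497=1610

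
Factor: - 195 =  - 3^1*5^1*13^1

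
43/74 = 43/74 = 0.58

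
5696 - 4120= 1576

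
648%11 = 10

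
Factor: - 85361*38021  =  -193^1*197^1* 85361^1 = - 3245510581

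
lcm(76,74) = 2812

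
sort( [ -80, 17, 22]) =[ - 80, 17,  22]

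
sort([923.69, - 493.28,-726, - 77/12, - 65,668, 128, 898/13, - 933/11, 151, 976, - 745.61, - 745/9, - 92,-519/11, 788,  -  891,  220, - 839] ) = [ - 891, - 839, - 745.61, - 726, - 493.28, - 92,- 933/11, - 745/9,-65, - 519/11, - 77/12, 898/13,128,151,220, 668,788,923.69,976]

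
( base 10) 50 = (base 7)101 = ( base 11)46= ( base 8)62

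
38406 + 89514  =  127920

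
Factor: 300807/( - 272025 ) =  - 857/775 = - 5^(  -  2) * 31^( - 1 )*857^1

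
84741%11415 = 4836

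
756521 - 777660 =-21139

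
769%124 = 25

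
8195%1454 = 925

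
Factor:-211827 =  - 3^1*7^2*11^1*131^1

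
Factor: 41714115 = 3^1 *5^1*157^1*17713^1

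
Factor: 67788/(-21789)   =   - 28/9 =- 2^2*3^( - 2)*7^1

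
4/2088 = 1/522= 0.00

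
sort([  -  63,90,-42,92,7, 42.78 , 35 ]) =[ - 63, - 42,7,35,42.78,90,92 ]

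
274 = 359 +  - 85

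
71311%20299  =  10414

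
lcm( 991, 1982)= 1982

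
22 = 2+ 20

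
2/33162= 1/16581=0.00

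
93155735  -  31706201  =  61449534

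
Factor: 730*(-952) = - 694960 = - 2^4 * 5^1*7^1*17^1*73^1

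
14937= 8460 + 6477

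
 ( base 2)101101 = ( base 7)63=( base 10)45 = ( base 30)1F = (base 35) 1A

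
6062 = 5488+574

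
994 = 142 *7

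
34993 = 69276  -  34283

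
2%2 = 0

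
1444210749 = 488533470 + 955677279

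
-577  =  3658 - 4235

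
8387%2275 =1562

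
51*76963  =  3925113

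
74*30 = 2220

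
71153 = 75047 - 3894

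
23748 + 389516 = 413264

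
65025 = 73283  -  8258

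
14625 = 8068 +6557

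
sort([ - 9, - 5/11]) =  [ - 9,-5/11] 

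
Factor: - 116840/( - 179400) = 3^(-1)*5^( -1 ) * 13^( - 1)*127^1 = 127/195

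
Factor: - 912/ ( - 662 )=456/331 = 2^3*3^1*19^1*331^( - 1 ) 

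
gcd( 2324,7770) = 14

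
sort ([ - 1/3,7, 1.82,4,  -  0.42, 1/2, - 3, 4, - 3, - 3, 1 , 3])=[-3, - 3,-3 , -0.42, - 1/3, 1/2, 1, 1.82,  3, 4, 4,7]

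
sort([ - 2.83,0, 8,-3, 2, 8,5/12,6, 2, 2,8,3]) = [ - 3, - 2.83,0, 5/12  ,  2,2,2, 3, 6,8,8 , 8]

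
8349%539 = 264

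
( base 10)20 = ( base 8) 24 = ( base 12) 18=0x14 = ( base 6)32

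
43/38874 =43/38874 = 0.00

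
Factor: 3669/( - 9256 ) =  - 2^( - 3 )*3^1 * 13^(-1)*89^(-1)* 1223^1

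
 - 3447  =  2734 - 6181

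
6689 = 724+5965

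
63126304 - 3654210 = 59472094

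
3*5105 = 15315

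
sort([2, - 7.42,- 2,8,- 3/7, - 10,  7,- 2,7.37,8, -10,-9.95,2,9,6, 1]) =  [ - 10, - 10, - 9.95, - 7.42,  -  2, - 2,-3/7,1,2, 2,6, 7,7.37 , 8, 8,  9 ]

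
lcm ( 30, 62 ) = 930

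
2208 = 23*96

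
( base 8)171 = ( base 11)100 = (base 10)121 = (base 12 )a1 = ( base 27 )4d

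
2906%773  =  587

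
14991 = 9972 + 5019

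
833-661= 172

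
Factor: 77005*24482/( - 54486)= - 942618205/27243= - 3^( - 3 )*5^1*1009^( - 1)*12241^1 *15401^1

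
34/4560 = 17/2280 = 0.01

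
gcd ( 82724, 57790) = 2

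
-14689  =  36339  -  51028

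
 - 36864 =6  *( - 6144) 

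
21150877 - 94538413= - 73387536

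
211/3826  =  211/3826 = 0.06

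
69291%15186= 8547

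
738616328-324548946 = 414067382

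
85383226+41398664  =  126781890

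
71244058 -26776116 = 44467942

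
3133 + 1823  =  4956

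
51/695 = 51/695 =0.07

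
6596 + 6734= 13330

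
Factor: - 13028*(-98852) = 2^4*13^1*1901^1*3257^1  =  1287843856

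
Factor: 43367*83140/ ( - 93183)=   -  2^2*3^( -1 )*5^1*17^1 * 89^( - 1)*349^(-1)*2551^1*4157^1 = - 3605532380/93183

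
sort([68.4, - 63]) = [ - 63, 68.4]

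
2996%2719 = 277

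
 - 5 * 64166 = - 320830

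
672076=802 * 838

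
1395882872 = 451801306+944081566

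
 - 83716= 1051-84767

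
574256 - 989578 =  - 415322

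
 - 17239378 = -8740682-8498696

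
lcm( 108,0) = 0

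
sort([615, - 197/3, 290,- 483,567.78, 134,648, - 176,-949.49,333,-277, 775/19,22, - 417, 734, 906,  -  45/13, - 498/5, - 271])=[ - 949.49, - 483, - 417, - 277, - 271 , - 176,-498/5, - 197/3, - 45/13,22, 775/19,134, 290, 333,567.78,615, 648,734, 906]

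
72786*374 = 27221964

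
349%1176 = 349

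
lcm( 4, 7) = 28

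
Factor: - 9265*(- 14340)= 2^2*3^1 * 5^2*17^1 * 109^1 * 239^1 =132860100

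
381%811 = 381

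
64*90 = 5760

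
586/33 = 17 + 25/33 = 17.76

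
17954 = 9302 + 8652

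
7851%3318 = 1215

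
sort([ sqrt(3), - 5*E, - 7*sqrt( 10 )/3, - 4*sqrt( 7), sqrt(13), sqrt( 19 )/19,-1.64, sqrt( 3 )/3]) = [ - 5 * E, - 4*sqrt ( 7 )  , - 7*sqrt( 10)/3, - 1.64, sqrt(19 )/19, sqrt( 3)/3, sqrt( 3 ), sqrt( 13) ]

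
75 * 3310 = 248250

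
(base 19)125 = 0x194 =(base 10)404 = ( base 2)110010100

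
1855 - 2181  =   - 326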